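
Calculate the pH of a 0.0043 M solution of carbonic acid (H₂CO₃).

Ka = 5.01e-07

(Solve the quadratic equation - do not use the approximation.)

x² + Ka×x - Ka×C = 0. Using quadratic formula: [H⁺] = 4.6165e-05

pH = 4.34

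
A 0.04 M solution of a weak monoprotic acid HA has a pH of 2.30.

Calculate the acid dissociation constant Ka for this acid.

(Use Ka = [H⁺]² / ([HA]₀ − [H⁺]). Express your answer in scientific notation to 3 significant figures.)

[H⁺] = 10^(−pH) = 10^(−2.30) = 5.012e-03 M. For HA ⇌ H⁺ + A⁻, Ka = [H⁺][A⁻]/[HA] = [H⁺]² / ([HA]₀ − [H⁺]) = (5.012e-03)² / (0.04 − 5.012e-03) = 7.18e-04.

K_a = 7.18e-04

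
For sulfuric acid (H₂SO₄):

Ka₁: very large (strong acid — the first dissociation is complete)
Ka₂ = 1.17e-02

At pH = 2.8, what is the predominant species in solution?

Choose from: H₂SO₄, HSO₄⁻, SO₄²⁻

The first dissociation is complete, so H₂SO₄ itself is never the predominant species in water; pKa₂ = -log(1.17e-02) = 1.93. For a polyprotic acid the predominant species crosses at each pKa: below pKa_n the protonated form dominates, above it the deprotonated form does. At pH = 2.8, the predominant species is SO₄²⁻.

SO₄²⁻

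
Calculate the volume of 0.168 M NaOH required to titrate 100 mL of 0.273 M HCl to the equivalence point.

At equivalence: moles acid = moles base. moles HCl = 0.273 × 100/1000 = 0.0273 mol. V_base = moles / 0.168 × 1000 = 162.5 mL.

V_{base} = 162.5 mL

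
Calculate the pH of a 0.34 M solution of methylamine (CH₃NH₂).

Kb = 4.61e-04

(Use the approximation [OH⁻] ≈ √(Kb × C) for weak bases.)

[OH⁻] = √(Kb × C) = √(4.61e-04 × 0.34) = 1.2520e-02. pOH = 1.90, pH = 14 - pOH

pH = 12.10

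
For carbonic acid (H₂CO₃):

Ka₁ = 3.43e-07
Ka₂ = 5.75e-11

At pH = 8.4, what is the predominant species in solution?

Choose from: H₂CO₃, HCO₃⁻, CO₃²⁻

pKa₁ = 6.46, pKa₂ = 10.24. For a polyprotic acid the predominant species crosses at each pKa: below pKa_n the protonated form dominates, above it the deprotonated form does. At pH = 8.4, the predominant species is HCO₃⁻.

HCO₃⁻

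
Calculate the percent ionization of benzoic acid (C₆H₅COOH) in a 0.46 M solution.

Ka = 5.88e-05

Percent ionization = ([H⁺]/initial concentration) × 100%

Using Ka equilibrium: x² + Ka×x - Ka×C = 0. Solving: [H⁺] = 5.1715e-03. Percent = (5.1715e-03/0.46) × 100

Percent ionization = 1.12%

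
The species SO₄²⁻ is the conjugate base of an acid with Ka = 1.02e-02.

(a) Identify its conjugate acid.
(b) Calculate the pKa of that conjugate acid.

(a) The conjugate acid is formed by adding one H⁺ to SO₄²⁻, giving HSO₄⁻. (b) pKa = -log(Ka) = -log(1.02e-02) = 1.99.

Conjugate acid: HSO₄⁻; pK_a = 1.99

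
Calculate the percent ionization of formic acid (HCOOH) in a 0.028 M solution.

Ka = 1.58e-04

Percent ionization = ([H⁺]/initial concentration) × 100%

Using Ka equilibrium: x² + Ka×x - Ka×C = 0. Solving: [H⁺] = 2.0258e-03. Percent = (2.0258e-03/0.028) × 100

Percent ionization = 7.24%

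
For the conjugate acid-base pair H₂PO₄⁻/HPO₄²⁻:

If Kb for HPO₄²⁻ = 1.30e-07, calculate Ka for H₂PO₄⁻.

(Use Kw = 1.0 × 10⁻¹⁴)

For a conjugate pair Ka × Kb = Kw, so Ka = Kw/Kb = 1.0 × 10⁻¹⁴ / 1.30e-07 = 7.69e-08.

K_a = 7.69e-08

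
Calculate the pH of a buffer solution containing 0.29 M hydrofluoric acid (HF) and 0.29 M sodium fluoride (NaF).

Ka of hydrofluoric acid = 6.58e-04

pKa = -log(6.58e-04) = 3.18. pH = pKa + log([A⁻]/[HA]) = 3.18 + log(0.29/0.29)

pH = 3.18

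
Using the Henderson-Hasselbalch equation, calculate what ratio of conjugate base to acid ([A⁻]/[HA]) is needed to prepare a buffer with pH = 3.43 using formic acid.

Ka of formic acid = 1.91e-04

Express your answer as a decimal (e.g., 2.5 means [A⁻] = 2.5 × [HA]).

pKa = -log(1.91e-04) = 3.7190. pH = pKa + log([A⁻]/[HA]), so log([A⁻]/[HA]) = pH − pKa = 3.43 − 3.7190 = -0.2890. [A⁻]/[HA] = 10^(-0.2890) = 0.514

[A⁻]/[HA] = 0.514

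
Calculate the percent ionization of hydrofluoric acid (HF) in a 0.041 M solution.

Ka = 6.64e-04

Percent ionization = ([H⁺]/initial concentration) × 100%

Using Ka equilibrium: x² + Ka×x - Ka×C = 0. Solving: [H⁺] = 4.8962e-03. Percent = (4.8962e-03/0.041) × 100

Percent ionization = 11.9%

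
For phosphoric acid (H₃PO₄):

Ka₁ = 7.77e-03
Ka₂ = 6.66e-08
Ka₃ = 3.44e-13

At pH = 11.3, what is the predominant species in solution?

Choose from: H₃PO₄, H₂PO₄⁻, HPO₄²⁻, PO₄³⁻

pKa₁ = 2.11, pKa₂ = 7.18, pKa₃ = 12.46. For a polyprotic acid the predominant species crosses at each pKa: below pKa_n the protonated form dominates, above it the deprotonated form does. At pH = 11.3, the predominant species is HPO₄²⁻.

HPO₄²⁻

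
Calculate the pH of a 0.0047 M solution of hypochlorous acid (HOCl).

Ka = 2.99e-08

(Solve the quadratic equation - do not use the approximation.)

x² + Ka×x - Ka×C = 0. Using quadratic formula: [H⁺] = 1.1840e-05

pH = 4.93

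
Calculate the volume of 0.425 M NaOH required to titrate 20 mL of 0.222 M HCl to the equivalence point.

At equivalence: moles acid = moles base. moles HCl = 0.222 × 20/1000 = 0.00444 mol. V_base = moles / 0.425 × 1000 = 10.4 mL.

V_{base} = 10.4 mL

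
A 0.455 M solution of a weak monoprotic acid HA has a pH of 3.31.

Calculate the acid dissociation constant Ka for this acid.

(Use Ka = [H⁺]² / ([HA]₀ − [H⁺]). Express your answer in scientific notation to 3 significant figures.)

[H⁺] = 10^(−pH) = 10^(−3.31) = 4.898e-04 M. For HA ⇌ H⁺ + A⁻, Ka = [H⁺][A⁻]/[HA] = [H⁺]² / ([HA]₀ − [H⁺]) = (4.898e-04)² / (0.455 − 4.898e-04) = 5.28e-07.

K_a = 5.28e-07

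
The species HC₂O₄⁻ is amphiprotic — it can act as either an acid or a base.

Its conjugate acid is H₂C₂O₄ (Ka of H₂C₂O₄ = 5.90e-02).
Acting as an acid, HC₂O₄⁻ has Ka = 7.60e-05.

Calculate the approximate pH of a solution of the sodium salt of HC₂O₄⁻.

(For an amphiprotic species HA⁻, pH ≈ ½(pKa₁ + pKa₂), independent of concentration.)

pKa₁ = -log(5.90e-02) = 1.23; pKa₂ = -log(7.60e-05) = 4.12. For an amphiprotic species, pH ≈ ½(pKa₁ + pKa₂) = ½(1.23 + 4.12) = 2.67.

pH = 2.67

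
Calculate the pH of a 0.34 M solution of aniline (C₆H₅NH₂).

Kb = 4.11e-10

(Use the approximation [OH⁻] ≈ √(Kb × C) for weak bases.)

[OH⁻] = √(Kb × C) = √(4.11e-10 × 0.34) = 1.1821e-05. pOH = 4.93, pH = 14 - pOH

pH = 9.07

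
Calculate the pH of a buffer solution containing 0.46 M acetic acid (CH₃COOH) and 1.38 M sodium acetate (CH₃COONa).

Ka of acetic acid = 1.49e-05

pKa = -log(1.49e-05) = 4.83. pH = pKa + log([A⁻]/[HA]) = 4.83 + log(1.38/0.46)

pH = 5.30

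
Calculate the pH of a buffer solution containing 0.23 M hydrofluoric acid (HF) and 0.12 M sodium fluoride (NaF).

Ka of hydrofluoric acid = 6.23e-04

pKa = -log(6.23e-04) = 3.21. pH = pKa + log([A⁻]/[HA]) = 3.21 + log(0.12/0.23)

pH = 2.92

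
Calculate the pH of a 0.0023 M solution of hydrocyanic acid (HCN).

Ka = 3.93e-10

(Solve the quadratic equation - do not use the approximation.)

x² + Ka×x - Ka×C = 0. Using quadratic formula: [H⁺] = 9.5054e-07

pH = 6.02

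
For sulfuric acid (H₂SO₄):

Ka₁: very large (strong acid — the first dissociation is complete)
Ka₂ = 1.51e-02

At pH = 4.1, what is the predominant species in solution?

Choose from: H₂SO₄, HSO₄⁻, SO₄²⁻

The first dissociation is complete, so H₂SO₄ itself is never the predominant species in water; pKa₂ = -log(1.51e-02) = 1.82. For a polyprotic acid the predominant species crosses at each pKa: below pKa_n the protonated form dominates, above it the deprotonated form does. At pH = 4.1, the predominant species is SO₄²⁻.

SO₄²⁻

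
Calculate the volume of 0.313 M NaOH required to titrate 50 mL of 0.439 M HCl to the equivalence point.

At equivalence: moles acid = moles base. moles HCl = 0.439 × 50/1000 = 0.02195 mol. V_base = moles / 0.313 × 1000 = 70.1 mL.

V_{base} = 70.1 mL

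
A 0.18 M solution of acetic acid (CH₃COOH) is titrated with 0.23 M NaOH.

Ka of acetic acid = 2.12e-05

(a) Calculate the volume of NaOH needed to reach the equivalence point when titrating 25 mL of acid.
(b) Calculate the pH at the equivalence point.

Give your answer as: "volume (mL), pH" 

moles acid = 0.18 × 25/1000 = 0.0045 mol; V_base = moles/0.23 × 1000 = 19.6 mL. At equivalence only the conjugate base is present: [A⁻] = 0.0045/0.045 = 1.0098e-01 M. Kb = Kw/Ka = 4.72e-10; [OH⁻] = √(Kb × [A⁻]) = 6.9014e-06; pOH = 5.16; pH = 14 - pOH = 8.84.

V = 19.6 mL, pH = 8.84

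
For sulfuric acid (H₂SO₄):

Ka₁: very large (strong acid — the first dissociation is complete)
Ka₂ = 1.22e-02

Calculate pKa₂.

pKa₂ = -log(Ka₂) = -log(1.22e-02) = 1.91.

pK_{a2} = 1.91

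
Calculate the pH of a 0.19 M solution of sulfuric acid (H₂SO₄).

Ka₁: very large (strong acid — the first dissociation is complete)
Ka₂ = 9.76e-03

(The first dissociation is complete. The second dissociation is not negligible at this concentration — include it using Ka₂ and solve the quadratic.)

First dissociation is complete: [H⁺]₀ = [HSO₄⁻]₀ = C = 0.19 M. Second dissociation HSO₄⁻ ⇌ H⁺ + SO₄²⁻: let x = [SO₄²⁻]. Ka₂ = (C + x)·x / (C − x) = 9.76e-03 → x² + (C + Ka₂)·x − Ka₂·C = 0 → x² + 0.19976·x − 1.854e-03 = 0. x = (−0.19976 + √(0.19976² + 4 × 1.854e-03)) / 2 = 8.8877e-03 M. [H⁺] = C + x = 0.19 + 8.8877e-03 = 1.9889e-01 M. pH = -log(1.9889e-01) = 0.70.

pH = 0.70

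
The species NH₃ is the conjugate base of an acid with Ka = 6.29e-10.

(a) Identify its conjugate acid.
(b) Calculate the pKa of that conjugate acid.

(a) The conjugate acid is formed by adding one H⁺ to NH₃, giving NH₄⁺. (b) pKa = -log(Ka) = -log(6.29e-10) = 9.20.

Conjugate acid: NH₄⁺; pK_a = 9.20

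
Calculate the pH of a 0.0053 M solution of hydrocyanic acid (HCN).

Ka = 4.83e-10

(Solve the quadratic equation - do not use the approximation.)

x² + Ka×x - Ka×C = 0. Using quadratic formula: [H⁺] = 1.5997e-06

pH = 5.80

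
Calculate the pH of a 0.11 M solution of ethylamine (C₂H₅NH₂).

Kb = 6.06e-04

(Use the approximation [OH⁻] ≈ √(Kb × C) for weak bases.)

[OH⁻] = √(Kb × C) = √(6.06e-04 × 0.11) = 8.1646e-03. pOH = 2.09, pH = 14 - pOH

pH = 11.91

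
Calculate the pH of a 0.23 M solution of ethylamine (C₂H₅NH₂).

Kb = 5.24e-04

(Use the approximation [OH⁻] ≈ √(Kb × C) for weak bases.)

[OH⁻] = √(Kb × C) = √(5.24e-04 × 0.23) = 1.0978e-02. pOH = 1.96, pH = 14 - pOH

pH = 12.04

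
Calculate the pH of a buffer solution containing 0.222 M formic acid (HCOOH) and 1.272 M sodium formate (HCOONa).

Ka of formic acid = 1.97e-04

pKa = -log(1.97e-04) = 3.71. pH = pKa + log([A⁻]/[HA]) = 3.71 + log(1.272/0.222)

pH = 4.46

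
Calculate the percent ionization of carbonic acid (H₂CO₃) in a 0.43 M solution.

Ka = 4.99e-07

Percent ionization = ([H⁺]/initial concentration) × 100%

Using Ka equilibrium: x² + Ka×x - Ka×C = 0. Solving: [H⁺] = 4.6297e-04. Percent = (4.6297e-04/0.43) × 100

Percent ionization = 0.108%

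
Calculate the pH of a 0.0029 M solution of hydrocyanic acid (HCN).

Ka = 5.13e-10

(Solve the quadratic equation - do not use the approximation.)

x² + Ka×x - Ka×C = 0. Using quadratic formula: [H⁺] = 1.2195e-06

pH = 5.91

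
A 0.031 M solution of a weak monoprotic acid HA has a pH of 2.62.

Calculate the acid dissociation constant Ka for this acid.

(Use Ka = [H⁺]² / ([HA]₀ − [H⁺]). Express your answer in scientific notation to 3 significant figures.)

[H⁺] = 10^(−pH) = 10^(−2.62) = 2.399e-03 M. For HA ⇌ H⁺ + A⁻, Ka = [H⁺][A⁻]/[HA] = [H⁺]² / ([HA]₀ − [H⁺]) = (2.399e-03)² / (0.031 − 2.399e-03) = 2.01e-04.

K_a = 2.01e-04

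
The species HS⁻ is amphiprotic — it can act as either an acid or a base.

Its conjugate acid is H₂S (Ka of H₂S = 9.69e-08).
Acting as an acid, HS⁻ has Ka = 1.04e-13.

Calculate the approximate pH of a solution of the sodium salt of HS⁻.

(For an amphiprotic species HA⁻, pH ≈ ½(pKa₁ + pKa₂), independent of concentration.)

pKa₁ = -log(9.69e-08) = 7.01; pKa₂ = -log(1.04e-13) = 12.98. For an amphiprotic species, pH ≈ ½(pKa₁ + pKa₂) = ½(7.01 + 12.98) = 10.00.

pH = 10.00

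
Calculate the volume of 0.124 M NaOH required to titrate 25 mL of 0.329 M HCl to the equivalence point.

At equivalence: moles acid = moles base. moles HCl = 0.329 × 25/1000 = 0.008225 mol. V_base = moles / 0.124 × 1000 = 66.3 mL.

V_{base} = 66.3 mL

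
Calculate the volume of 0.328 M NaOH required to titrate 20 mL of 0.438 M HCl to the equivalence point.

At equivalence: moles acid = moles base. moles HCl = 0.438 × 20/1000 = 0.00876 mol. V_base = moles / 0.328 × 1000 = 26.7 mL.

V_{base} = 26.7 mL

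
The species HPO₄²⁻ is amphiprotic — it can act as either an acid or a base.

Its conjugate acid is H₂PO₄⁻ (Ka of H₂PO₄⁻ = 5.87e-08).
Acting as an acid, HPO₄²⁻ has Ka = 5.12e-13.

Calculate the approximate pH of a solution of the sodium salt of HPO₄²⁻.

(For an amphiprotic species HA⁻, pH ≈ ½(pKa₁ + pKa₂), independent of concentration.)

pKa₁ = -log(5.87e-08) = 7.23; pKa₂ = -log(5.12e-13) = 12.29. For an amphiprotic species, pH ≈ ½(pKa₁ + pKa₂) = ½(7.23 + 12.29) = 9.76.

pH = 9.76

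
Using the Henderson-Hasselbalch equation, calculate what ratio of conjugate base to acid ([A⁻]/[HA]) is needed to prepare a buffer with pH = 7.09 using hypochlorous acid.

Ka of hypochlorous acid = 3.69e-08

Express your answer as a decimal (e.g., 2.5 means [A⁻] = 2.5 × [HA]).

pKa = -log(3.69e-08) = 7.4330. pH = pKa + log([A⁻]/[HA]), so log([A⁻]/[HA]) = pH − pKa = 7.09 − 7.4330 = -0.3430. [A⁻]/[HA] = 10^(-0.3430) = 0.454

[A⁻]/[HA] = 0.454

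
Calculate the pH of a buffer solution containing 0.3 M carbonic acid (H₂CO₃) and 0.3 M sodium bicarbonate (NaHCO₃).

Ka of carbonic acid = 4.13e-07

pKa = -log(4.13e-07) = 6.38. pH = pKa + log([A⁻]/[HA]) = 6.38 + log(0.3/0.3)

pH = 6.38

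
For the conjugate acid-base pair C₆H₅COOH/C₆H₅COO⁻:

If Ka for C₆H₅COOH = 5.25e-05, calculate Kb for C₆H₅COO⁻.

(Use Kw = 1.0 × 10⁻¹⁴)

For a conjugate pair Ka × Kb = Kw, so Kb = Kw/Ka = 1.0 × 10⁻¹⁴ / 5.25e-05 = 1.90e-10.

K_b = 1.90e-10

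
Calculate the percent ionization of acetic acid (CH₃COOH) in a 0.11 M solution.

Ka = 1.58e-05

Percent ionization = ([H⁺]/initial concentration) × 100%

Using Ka equilibrium: x² + Ka×x - Ka×C = 0. Solving: [H⁺] = 1.3105e-03. Percent = (1.3105e-03/0.11) × 100

Percent ionization = 1.19%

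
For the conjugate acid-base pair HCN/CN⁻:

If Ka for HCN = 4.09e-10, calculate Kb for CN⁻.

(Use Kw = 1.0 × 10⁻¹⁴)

For a conjugate pair Ka × Kb = Kw, so Kb = Kw/Ka = 1.0 × 10⁻¹⁴ / 4.09e-10 = 2.44e-05.

K_b = 2.44e-05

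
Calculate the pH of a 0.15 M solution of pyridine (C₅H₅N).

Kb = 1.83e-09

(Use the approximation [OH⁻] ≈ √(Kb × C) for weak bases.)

[OH⁻] = √(Kb × C) = √(1.83e-09 × 0.15) = 1.6568e-05. pOH = 4.78, pH = 14 - pOH

pH = 9.22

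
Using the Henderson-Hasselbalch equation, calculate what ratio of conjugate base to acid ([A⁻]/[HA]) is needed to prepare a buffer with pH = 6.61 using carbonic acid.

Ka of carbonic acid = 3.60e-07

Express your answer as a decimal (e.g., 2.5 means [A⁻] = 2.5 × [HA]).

pKa = -log(3.60e-07) = 6.4437. pH = pKa + log([A⁻]/[HA]), so log([A⁻]/[HA]) = pH − pKa = 6.61 − 6.4437 = 0.1663. [A⁻]/[HA] = 10^(0.1663) = 1.47

[A⁻]/[HA] = 1.47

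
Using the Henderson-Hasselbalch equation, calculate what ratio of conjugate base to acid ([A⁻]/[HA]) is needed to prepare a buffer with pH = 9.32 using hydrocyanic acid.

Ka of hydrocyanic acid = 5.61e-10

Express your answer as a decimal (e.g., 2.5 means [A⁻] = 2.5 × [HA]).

pKa = -log(5.61e-10) = 9.2510. pH = pKa + log([A⁻]/[HA]), so log([A⁻]/[HA]) = pH − pKa = 9.32 − 9.2510 = 0.0690. [A⁻]/[HA] = 10^(0.0690) = 1.17

[A⁻]/[HA] = 1.17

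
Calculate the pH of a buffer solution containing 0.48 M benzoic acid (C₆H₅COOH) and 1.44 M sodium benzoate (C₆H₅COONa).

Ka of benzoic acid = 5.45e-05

pKa = -log(5.45e-05) = 4.26. pH = pKa + log([A⁻]/[HA]) = 4.26 + log(1.44/0.48)

pH = 4.74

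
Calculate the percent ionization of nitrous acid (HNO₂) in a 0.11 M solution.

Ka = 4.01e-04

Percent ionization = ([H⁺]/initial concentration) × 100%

Using Ka equilibrium: x² + Ka×x - Ka×C = 0. Solving: [H⁺] = 6.4441e-03. Percent = (6.4441e-03/0.11) × 100

Percent ionization = 5.86%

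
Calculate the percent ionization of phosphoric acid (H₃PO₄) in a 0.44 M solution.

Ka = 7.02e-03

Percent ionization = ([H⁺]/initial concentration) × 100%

Using Ka equilibrium: x² + Ka×x - Ka×C = 0. Solving: [H⁺] = 5.2178e-02. Percent = (5.2178e-02/0.44) × 100

Percent ionization = 11.9%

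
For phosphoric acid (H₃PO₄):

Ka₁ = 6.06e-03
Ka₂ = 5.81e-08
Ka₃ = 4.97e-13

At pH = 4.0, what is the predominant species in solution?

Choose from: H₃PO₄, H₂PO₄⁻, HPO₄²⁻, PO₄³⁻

pKa₁ = 2.22, pKa₂ = 7.24, pKa₃ = 12.30. For a polyprotic acid the predominant species crosses at each pKa: below pKa_n the protonated form dominates, above it the deprotonated form does. At pH = 4.0, the predominant species is H₂PO₄⁻.

H₂PO₄⁻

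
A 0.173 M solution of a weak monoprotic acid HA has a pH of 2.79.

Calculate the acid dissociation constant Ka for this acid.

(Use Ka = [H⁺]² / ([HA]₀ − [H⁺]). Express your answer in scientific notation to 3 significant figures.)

[H⁺] = 10^(−pH) = 10^(−2.79) = 1.622e-03 M. For HA ⇌ H⁺ + A⁻, Ka = [H⁺][A⁻]/[HA] = [H⁺]² / ([HA]₀ − [H⁺]) = (1.622e-03)² / (0.173 − 1.622e-03) = 1.53e-05.

K_a = 1.53e-05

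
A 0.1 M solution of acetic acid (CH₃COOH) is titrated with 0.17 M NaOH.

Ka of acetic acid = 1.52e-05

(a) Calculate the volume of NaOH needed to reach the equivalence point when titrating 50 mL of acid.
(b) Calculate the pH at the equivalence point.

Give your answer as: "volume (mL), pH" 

moles acid = 0.1 × 50/1000 = 0.005 mol; V_base = moles/0.17 × 1000 = 29.4 mL. At equivalence only the conjugate base is present: [A⁻] = 0.005/0.079 = 6.2963e-02 M. Kb = Kw/Ka = 6.58e-10; [OH⁻] = √(Kb × [A⁻]) = 6.4361e-06; pOH = 5.19; pH = 14 - pOH = 8.81.

V = 29.4 mL, pH = 8.81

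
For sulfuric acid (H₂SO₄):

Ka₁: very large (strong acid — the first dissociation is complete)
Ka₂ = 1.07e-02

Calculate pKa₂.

pKa₂ = -log(Ka₂) = -log(1.07e-02) = 1.97.

pK_{a2} = 1.97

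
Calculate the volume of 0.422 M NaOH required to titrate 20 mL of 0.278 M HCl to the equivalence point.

At equivalence: moles acid = moles base. moles HCl = 0.278 × 20/1000 = 0.00556 mol. V_base = moles / 0.422 × 1000 = 13.2 mL.

V_{base} = 13.2 mL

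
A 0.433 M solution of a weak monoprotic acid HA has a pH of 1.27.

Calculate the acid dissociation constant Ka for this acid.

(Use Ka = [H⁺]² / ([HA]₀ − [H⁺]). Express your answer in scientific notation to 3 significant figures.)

[H⁺] = 10^(−pH) = 10^(−1.27) = 5.370e-02 M. For HA ⇌ H⁺ + A⁻, Ka = [H⁺][A⁻]/[HA] = [H⁺]² / ([HA]₀ − [H⁺]) = (5.370e-02)² / (0.433 − 5.370e-02) = 7.60e-03.

K_a = 7.60e-03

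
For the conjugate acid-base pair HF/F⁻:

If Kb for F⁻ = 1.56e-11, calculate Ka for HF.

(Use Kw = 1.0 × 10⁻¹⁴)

For a conjugate pair Ka × Kb = Kw, so Ka = Kw/Kb = 1.0 × 10⁻¹⁴ / 1.56e-11 = 6.41e-04.

K_a = 6.41e-04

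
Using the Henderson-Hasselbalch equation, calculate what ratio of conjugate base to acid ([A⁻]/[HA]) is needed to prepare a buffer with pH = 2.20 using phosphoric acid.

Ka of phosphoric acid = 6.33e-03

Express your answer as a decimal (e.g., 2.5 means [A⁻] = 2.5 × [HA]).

pKa = -log(6.33e-03) = 2.1986. pH = pKa + log([A⁻]/[HA]), so log([A⁻]/[HA]) = pH − pKa = 2.20 − 2.1986 = 0.0014. [A⁻]/[HA] = 10^(0.0014) = 1.00

[A⁻]/[HA] = 1.00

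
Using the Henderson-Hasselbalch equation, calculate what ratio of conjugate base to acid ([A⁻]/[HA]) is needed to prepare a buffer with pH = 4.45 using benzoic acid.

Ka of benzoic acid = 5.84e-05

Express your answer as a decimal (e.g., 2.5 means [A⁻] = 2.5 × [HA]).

pKa = -log(5.84e-05) = 4.2336. pH = pKa + log([A⁻]/[HA]), so log([A⁻]/[HA]) = pH − pKa = 4.45 − 4.2336 = 0.2164. [A⁻]/[HA] = 10^(0.2164) = 1.65

[A⁻]/[HA] = 1.65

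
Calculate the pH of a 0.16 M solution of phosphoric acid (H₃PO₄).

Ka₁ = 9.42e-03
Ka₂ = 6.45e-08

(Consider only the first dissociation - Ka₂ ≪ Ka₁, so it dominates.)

First dissociation dominates. From Ka₁ = [H⁺][HA⁻]/[H₂A], x² + Ka₁·x − Ka₁·C = 0 with C = 0.16 M and Ka₁ = 9.42e-03. Solving: [H⁺] = (−Ka₁ + √(Ka₁² + 4·Ka₁·C)) / 2 = 3.4397e-02 M. pH = -log(3.4397e-02) = 1.46.

pH = 1.46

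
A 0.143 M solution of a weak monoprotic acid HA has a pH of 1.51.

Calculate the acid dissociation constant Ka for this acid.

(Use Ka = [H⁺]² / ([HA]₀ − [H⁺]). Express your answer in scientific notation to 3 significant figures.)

[H⁺] = 10^(−pH) = 10^(−1.51) = 3.090e-02 M. For HA ⇌ H⁺ + A⁻, Ka = [H⁺][A⁻]/[HA] = [H⁺]² / ([HA]₀ − [H⁺]) = (3.090e-02)² / (0.143 − 3.090e-02) = 8.52e-03.

K_a = 8.52e-03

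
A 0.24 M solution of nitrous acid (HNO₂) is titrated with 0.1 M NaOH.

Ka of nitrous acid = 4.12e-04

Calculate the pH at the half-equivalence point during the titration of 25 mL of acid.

At half-equivalence [HA] = [A⁻], so Henderson-Hasselbalch gives pH = pKa = -log(4.12e-04) = 3.39.

pH = pKa = 3.39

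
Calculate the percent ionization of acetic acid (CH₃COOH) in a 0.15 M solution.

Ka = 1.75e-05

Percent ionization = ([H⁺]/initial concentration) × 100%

Using Ka equilibrium: x² + Ka×x - Ka×C = 0. Solving: [H⁺] = 1.6115e-03. Percent = (1.6115e-03/0.15) × 100

Percent ionization = 1.07%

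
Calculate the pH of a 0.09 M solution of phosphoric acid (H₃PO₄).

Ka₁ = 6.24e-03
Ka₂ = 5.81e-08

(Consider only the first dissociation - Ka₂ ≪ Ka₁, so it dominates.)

First dissociation dominates. From Ka₁ = [H⁺][HA⁻]/[H₂A], x² + Ka₁·x − Ka₁·C = 0 with C = 0.09 M and Ka₁ = 6.24e-03. Solving: [H⁺] = (−Ka₁ + √(Ka₁² + 4·Ka₁·C)) / 2 = 2.0783e-02 M. pH = -log(2.0783e-02) = 1.68.

pH = 1.68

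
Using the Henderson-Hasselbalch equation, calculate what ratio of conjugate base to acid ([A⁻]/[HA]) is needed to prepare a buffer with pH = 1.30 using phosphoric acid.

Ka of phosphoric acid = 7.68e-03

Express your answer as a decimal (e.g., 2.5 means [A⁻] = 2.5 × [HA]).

pKa = -log(7.68e-03) = 2.1146. pH = pKa + log([A⁻]/[HA]), so log([A⁻]/[HA]) = pH − pKa = 1.30 − 2.1146 = -0.8146. [A⁻]/[HA] = 10^(-0.8146) = 0.153

[A⁻]/[HA] = 0.153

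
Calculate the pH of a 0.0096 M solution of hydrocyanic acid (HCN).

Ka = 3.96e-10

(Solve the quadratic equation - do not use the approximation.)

x² + Ka×x - Ka×C = 0. Using quadratic formula: [H⁺] = 1.9496e-06

pH = 5.71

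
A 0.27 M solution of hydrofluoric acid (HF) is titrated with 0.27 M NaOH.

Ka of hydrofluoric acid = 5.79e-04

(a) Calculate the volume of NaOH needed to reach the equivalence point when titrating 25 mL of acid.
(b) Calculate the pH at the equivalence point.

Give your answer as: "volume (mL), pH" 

moles acid = 0.27 × 25/1000 = 0.00675 mol; V_base = moles/0.27 × 1000 = 25.0 mL. At equivalence only the conjugate base is present: [A⁻] = 0.00675/0.050 = 1.3500e-01 M. Kb = Kw/Ka = 1.73e-11; [OH⁻] = √(Kb × [A⁻]) = 1.5270e-06; pOH = 5.82; pH = 14 - pOH = 8.18.

V = 25.0 mL, pH = 8.18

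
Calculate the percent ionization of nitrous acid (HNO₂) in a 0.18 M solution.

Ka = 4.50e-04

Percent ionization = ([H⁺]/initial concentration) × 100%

Using Ka equilibrium: x² + Ka×x - Ka×C = 0. Solving: [H⁺] = 8.7778e-03. Percent = (8.7778e-03/0.18) × 100

Percent ionization = 4.88%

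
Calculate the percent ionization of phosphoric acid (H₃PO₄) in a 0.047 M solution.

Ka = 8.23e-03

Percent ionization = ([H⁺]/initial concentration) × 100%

Using Ka equilibrium: x² + Ka×x - Ka×C = 0. Solving: [H⁺] = 1.5978e-02. Percent = (1.5978e-02/0.047) × 100

Percent ionization = 34%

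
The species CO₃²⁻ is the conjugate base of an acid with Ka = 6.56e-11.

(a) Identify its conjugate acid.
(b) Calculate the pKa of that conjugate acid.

(a) The conjugate acid is formed by adding one H⁺ to CO₃²⁻, giving HCO₃⁻. (b) pKa = -log(Ka) = -log(6.56e-11) = 10.18.

Conjugate acid: HCO₃⁻; pK_a = 10.18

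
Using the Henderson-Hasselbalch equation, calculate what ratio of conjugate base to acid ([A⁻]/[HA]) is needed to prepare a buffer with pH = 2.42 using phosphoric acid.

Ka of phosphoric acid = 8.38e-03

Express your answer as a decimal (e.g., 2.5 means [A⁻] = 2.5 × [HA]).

pKa = -log(8.38e-03) = 2.0768. pH = pKa + log([A⁻]/[HA]), so log([A⁻]/[HA]) = pH − pKa = 2.42 − 2.0768 = 0.3432. [A⁻]/[HA] = 10^(0.3432) = 2.20

[A⁻]/[HA] = 2.20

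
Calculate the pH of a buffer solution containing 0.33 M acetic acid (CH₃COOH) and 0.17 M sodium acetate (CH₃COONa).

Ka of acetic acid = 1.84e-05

pKa = -log(1.84e-05) = 4.74. pH = pKa + log([A⁻]/[HA]) = 4.74 + log(0.17/0.33)

pH = 4.45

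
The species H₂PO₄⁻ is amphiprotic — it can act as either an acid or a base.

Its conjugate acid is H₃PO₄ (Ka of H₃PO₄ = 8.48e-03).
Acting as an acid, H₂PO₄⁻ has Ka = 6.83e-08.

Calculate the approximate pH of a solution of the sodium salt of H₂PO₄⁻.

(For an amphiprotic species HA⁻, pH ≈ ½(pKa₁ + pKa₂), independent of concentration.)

pKa₁ = -log(8.48e-03) = 2.07; pKa₂ = -log(6.83e-08) = 7.17. For an amphiprotic species, pH ≈ ½(pKa₁ + pKa₂) = ½(2.07 + 7.17) = 4.62.

pH = 4.62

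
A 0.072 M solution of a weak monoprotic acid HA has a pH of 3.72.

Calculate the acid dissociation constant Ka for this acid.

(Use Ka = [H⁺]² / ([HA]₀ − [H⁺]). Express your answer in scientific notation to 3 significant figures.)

[H⁺] = 10^(−pH) = 10^(−3.72) = 1.905e-04 M. For HA ⇌ H⁺ + A⁻, Ka = [H⁺][A⁻]/[HA] = [H⁺]² / ([HA]₀ − [H⁺]) = (1.905e-04)² / (0.072 − 1.905e-04) = 5.06e-07.

K_a = 5.06e-07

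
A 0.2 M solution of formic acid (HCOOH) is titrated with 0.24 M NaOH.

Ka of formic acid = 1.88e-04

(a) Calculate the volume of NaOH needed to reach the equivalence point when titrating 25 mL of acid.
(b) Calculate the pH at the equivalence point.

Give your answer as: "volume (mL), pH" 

moles acid = 0.2 × 25/1000 = 0.005 mol; V_base = moles/0.24 × 1000 = 20.8 mL. At equivalence only the conjugate base is present: [A⁻] = 0.005/0.046 = 1.0909e-01 M. Kb = Kw/Ka = 5.32e-11; [OH⁻] = √(Kb × [A⁻]) = 2.4089e-06; pOH = 5.62; pH = 14 - pOH = 8.38.

V = 20.8 mL, pH = 8.38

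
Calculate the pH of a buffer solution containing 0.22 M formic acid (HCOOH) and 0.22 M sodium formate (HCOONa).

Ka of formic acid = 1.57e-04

pKa = -log(1.57e-04) = 3.80. pH = pKa + log([A⁻]/[HA]) = 3.80 + log(0.22/0.22)

pH = 3.80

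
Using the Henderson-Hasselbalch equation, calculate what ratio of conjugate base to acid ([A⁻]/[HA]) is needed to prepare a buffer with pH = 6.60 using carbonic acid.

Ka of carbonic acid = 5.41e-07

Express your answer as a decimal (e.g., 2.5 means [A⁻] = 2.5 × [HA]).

pKa = -log(5.41e-07) = 6.2668. pH = pKa + log([A⁻]/[HA]), so log([A⁻]/[HA]) = pH − pKa = 6.60 − 6.2668 = 0.3332. [A⁻]/[HA] = 10^(0.3332) = 2.15

[A⁻]/[HA] = 2.15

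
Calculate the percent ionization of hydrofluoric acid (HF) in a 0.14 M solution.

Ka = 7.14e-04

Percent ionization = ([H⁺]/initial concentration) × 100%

Using Ka equilibrium: x² + Ka×x - Ka×C = 0. Solving: [H⁺] = 9.6474e-03. Percent = (9.6474e-03/0.14) × 100

Percent ionization = 6.89%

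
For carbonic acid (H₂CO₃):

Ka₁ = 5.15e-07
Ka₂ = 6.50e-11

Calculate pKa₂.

pKa₂ = -log(Ka₂) = -log(6.50e-11) = 10.19.

pK_{a2} = 10.19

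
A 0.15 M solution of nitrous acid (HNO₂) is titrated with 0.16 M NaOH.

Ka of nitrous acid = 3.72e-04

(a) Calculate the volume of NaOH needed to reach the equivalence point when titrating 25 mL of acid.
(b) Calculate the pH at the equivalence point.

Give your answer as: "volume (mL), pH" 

moles acid = 0.15 × 25/1000 = 0.00375 mol; V_base = moles/0.16 × 1000 = 23.4 mL. At equivalence only the conjugate base is present: [A⁻] = 0.00375/0.048 = 7.7419e-02 M. Kb = Kw/Ka = 2.69e-11; [OH⁻] = √(Kb × [A⁻]) = 1.4426e-06; pOH = 5.84; pH = 14 - pOH = 8.16.

V = 23.4 mL, pH = 8.16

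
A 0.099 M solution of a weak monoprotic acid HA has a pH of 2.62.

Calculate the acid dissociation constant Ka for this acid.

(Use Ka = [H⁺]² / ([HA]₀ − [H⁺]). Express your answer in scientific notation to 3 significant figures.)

[H⁺] = 10^(−pH) = 10^(−2.62) = 2.399e-03 M. For HA ⇌ H⁺ + A⁻, Ka = [H⁺][A⁻]/[HA] = [H⁺]² / ([HA]₀ − [H⁺]) = (2.399e-03)² / (0.099 − 2.399e-03) = 5.96e-05.

K_a = 5.96e-05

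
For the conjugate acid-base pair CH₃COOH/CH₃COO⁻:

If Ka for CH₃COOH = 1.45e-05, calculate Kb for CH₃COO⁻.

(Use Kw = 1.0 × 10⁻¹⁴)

For a conjugate pair Ka × Kb = Kw, so Kb = Kw/Ka = 1.0 × 10⁻¹⁴ / 1.45e-05 = 6.90e-10.

K_b = 6.90e-10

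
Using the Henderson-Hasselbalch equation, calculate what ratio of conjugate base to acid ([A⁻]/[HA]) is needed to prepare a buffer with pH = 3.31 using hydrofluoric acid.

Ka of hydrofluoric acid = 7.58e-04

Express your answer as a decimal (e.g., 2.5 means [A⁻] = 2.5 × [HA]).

pKa = -log(7.58e-04) = 3.1203. pH = pKa + log([A⁻]/[HA]), so log([A⁻]/[HA]) = pH − pKa = 3.31 − 3.1203 = 0.1897. [A⁻]/[HA] = 10^(0.1897) = 1.55

[A⁻]/[HA] = 1.55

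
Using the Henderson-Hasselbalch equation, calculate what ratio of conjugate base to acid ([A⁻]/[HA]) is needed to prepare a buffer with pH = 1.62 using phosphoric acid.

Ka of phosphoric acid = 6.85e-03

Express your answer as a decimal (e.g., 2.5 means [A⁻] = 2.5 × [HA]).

pKa = -log(6.85e-03) = 2.1643. pH = pKa + log([A⁻]/[HA]), so log([A⁻]/[HA]) = pH − pKa = 1.62 − 2.1643 = -0.5443. [A⁻]/[HA] = 10^(-0.5443) = 0.286

[A⁻]/[HA] = 0.286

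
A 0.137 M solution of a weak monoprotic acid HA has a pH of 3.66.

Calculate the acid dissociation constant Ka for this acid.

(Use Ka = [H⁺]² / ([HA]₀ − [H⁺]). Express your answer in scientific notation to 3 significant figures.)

[H⁺] = 10^(−pH) = 10^(−3.66) = 2.188e-04 M. For HA ⇌ H⁺ + A⁻, Ka = [H⁺][A⁻]/[HA] = [H⁺]² / ([HA]₀ − [H⁺]) = (2.188e-04)² / (0.137 − 2.188e-04) = 3.50e-07.

K_a = 3.50e-07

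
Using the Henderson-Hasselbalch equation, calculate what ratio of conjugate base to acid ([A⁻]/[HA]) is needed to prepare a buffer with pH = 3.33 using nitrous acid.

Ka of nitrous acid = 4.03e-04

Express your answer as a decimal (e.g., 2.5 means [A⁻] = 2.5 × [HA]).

pKa = -log(4.03e-04) = 3.3947. pH = pKa + log([A⁻]/[HA]), so log([A⁻]/[HA]) = pH − pKa = 3.33 − 3.3947 = -0.0647. [A⁻]/[HA] = 10^(-0.0647) = 0.862

[A⁻]/[HA] = 0.862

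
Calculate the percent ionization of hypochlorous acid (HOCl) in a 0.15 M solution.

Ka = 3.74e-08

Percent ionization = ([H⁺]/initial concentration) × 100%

Using Ka equilibrium: x² + Ka×x - Ka×C = 0. Solving: [H⁺] = 7.4881e-05. Percent = (7.4881e-05/0.15) × 100

Percent ionization = 0.0499%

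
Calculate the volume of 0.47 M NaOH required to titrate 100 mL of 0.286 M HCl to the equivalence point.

At equivalence: moles acid = moles base. moles HCl = 0.286 × 100/1000 = 0.0286 mol. V_base = moles / 0.47 × 1000 = 60.9 mL.

V_{base} = 60.9 mL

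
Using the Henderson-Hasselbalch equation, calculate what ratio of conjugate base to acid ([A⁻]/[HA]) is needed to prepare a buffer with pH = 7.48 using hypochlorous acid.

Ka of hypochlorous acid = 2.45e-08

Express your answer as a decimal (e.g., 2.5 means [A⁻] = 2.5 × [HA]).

pKa = -log(2.45e-08) = 7.6108. pH = pKa + log([A⁻]/[HA]), so log([A⁻]/[HA]) = pH − pKa = 7.48 − 7.6108 = -0.1308. [A⁻]/[HA] = 10^(-0.1308) = 0.740

[A⁻]/[HA] = 0.740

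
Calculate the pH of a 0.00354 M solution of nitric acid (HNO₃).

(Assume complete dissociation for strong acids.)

[H⁺] = 0.00354 M for strong acid. pH = -log[H⁺] = -log(0.00354)

pH = 2.45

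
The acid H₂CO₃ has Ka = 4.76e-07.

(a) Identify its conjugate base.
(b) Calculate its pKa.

(a) The conjugate base is formed by removing one H⁺ from H₂CO₃, giving HCO₃⁻. (b) pKa = -log(Ka) = -log(4.76e-07) = 6.32.

Conjugate base: HCO₃⁻; pK_a = 6.32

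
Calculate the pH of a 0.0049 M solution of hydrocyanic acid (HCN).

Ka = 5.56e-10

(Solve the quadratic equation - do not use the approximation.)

x² + Ka×x - Ka×C = 0. Using quadratic formula: [H⁺] = 1.6503e-06

pH = 5.78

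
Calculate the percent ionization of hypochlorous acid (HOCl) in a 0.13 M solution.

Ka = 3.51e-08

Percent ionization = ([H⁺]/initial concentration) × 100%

Using Ka equilibrium: x² + Ka×x - Ka×C = 0. Solving: [H⁺] = 6.7532e-05. Percent = (6.7532e-05/0.13) × 100

Percent ionization = 0.0519%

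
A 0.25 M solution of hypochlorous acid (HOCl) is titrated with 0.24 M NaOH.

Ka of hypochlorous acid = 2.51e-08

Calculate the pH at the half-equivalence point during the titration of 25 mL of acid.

At half-equivalence [HA] = [A⁻], so Henderson-Hasselbalch gives pH = pKa = -log(2.51e-08) = 7.60.

pH = pKa = 7.60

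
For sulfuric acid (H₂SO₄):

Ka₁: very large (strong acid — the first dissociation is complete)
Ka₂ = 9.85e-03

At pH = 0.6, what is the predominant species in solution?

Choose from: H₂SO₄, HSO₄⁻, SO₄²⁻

The first dissociation is complete, so H₂SO₄ itself is never the predominant species in water; pKa₂ = -log(9.85e-03) = 2.01. For a polyprotic acid the predominant species crosses at each pKa: below pKa_n the protonated form dominates, above it the deprotonated form does. At pH = 0.6, the predominant species is HSO₄⁻.

HSO₄⁻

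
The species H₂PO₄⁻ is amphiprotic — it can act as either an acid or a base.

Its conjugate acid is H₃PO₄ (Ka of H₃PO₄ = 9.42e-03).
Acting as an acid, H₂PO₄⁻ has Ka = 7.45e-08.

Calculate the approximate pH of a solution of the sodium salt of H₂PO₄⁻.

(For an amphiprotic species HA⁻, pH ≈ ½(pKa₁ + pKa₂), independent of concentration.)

pKa₁ = -log(9.42e-03) = 2.03; pKa₂ = -log(7.45e-08) = 7.13. For an amphiprotic species, pH ≈ ½(pKa₁ + pKa₂) = ½(2.03 + 7.13) = 4.58.

pH = 4.58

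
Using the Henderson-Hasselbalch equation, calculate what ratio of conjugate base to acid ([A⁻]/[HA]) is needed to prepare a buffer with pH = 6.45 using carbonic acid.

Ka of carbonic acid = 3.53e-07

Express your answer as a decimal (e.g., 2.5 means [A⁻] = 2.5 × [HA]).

pKa = -log(3.53e-07) = 6.4522. pH = pKa + log([A⁻]/[HA]), so log([A⁻]/[HA]) = pH − pKa = 6.45 − 6.4522 = -0.0022. [A⁻]/[HA] = 10^(-0.0022) = 0.995

[A⁻]/[HA] = 0.995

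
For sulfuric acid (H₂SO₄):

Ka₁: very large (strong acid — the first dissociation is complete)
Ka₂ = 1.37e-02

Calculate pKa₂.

pKa₂ = -log(Ka₂) = -log(1.37e-02) = 1.86.

pK_{a2} = 1.86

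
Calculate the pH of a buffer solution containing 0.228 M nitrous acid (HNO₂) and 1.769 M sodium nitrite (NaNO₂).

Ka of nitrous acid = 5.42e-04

pKa = -log(5.42e-04) = 3.27. pH = pKa + log([A⁻]/[HA]) = 3.27 + log(1.769/0.228)

pH = 4.16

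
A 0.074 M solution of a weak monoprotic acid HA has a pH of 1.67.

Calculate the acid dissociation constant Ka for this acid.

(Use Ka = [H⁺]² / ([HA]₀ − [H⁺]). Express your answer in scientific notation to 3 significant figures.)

[H⁺] = 10^(−pH) = 10^(−1.67) = 2.138e-02 M. For HA ⇌ H⁺ + A⁻, Ka = [H⁺][A⁻]/[HA] = [H⁺]² / ([HA]₀ − [H⁺]) = (2.138e-02)² / (0.074 − 2.138e-02) = 8.69e-03.

K_a = 8.69e-03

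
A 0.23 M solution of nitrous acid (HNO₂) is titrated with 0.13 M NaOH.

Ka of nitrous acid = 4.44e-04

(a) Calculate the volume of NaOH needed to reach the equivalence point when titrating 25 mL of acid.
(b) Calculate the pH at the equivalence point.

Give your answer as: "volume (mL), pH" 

moles acid = 0.23 × 25/1000 = 0.00575 mol; V_base = moles/0.13 × 1000 = 44.2 mL. At equivalence only the conjugate base is present: [A⁻] = 0.00575/0.069 = 8.3056e-02 M. Kb = Kw/Ka = 2.25e-11; [OH⁻] = √(Kb × [A⁻]) = 1.3677e-06; pOH = 5.86; pH = 14 - pOH = 8.14.

V = 44.2 mL, pH = 8.14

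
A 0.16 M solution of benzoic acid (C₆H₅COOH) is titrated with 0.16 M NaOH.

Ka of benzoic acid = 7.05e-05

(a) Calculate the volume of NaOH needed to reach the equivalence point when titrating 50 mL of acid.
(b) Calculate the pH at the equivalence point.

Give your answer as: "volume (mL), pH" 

moles acid = 0.16 × 50/1000 = 0.008 mol; V_base = moles/0.16 × 1000 = 50.0 mL. At equivalence only the conjugate base is present: [A⁻] = 0.008/0.100 = 8.0000e-02 M. Kb = Kw/Ka = 1.42e-10; [OH⁻] = √(Kb × [A⁻]) = 3.3686e-06; pOH = 5.47; pH = 14 - pOH = 8.53.

V = 50.0 mL, pH = 8.53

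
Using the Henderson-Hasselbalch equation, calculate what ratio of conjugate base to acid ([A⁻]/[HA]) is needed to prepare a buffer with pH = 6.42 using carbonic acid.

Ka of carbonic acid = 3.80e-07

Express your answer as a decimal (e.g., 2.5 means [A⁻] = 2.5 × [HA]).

pKa = -log(3.80e-07) = 6.4202. pH = pKa + log([A⁻]/[HA]), so log([A⁻]/[HA]) = pH − pKa = 6.42 − 6.4202 = -0.0002. [A⁻]/[HA] = 10^(-0.0002) = 1.00

[A⁻]/[HA] = 1.00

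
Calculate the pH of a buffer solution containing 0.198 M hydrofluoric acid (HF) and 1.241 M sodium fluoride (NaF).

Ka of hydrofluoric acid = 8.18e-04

pKa = -log(8.18e-04) = 3.09. pH = pKa + log([A⁻]/[HA]) = 3.09 + log(1.241/0.198)

pH = 3.88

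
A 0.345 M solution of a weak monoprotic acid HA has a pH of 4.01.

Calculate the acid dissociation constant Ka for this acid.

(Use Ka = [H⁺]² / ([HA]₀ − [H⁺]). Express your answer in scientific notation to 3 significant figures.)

[H⁺] = 10^(−pH) = 10^(−4.01) = 9.772e-05 M. For HA ⇌ H⁺ + A⁻, Ka = [H⁺][A⁻]/[HA] = [H⁺]² / ([HA]₀ − [H⁺]) = (9.772e-05)² / (0.345 − 9.772e-05) = 2.77e-08.

K_a = 2.77e-08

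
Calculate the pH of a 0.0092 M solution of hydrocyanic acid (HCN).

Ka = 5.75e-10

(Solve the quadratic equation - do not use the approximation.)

x² + Ka×x - Ka×C = 0. Using quadratic formula: [H⁺] = 2.2997e-06

pH = 5.64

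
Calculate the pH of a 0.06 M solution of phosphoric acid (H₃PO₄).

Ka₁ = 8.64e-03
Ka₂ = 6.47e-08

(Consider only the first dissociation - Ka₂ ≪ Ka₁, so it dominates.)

First dissociation dominates. From Ka₁ = [H⁺][HA⁻]/[H₂A], x² + Ka₁·x − Ka₁·C = 0 with C = 0.06 M and Ka₁ = 8.64e-03. Solving: [H⁺] = (−Ka₁ + √(Ka₁² + 4·Ka₁·C)) / 2 = 1.8855e-02 M. pH = -log(1.8855e-02) = 1.72.

pH = 1.72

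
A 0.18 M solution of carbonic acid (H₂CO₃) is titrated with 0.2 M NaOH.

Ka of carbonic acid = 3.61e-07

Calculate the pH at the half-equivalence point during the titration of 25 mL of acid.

At half-equivalence [HA] = [A⁻], so Henderson-Hasselbalch gives pH = pKa = -log(3.61e-07) = 6.44.

pH = pKa = 6.44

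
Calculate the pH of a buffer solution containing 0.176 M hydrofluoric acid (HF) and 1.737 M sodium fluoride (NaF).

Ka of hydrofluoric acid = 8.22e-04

pKa = -log(8.22e-04) = 3.09. pH = pKa + log([A⁻]/[HA]) = 3.09 + log(1.737/0.176)

pH = 4.08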